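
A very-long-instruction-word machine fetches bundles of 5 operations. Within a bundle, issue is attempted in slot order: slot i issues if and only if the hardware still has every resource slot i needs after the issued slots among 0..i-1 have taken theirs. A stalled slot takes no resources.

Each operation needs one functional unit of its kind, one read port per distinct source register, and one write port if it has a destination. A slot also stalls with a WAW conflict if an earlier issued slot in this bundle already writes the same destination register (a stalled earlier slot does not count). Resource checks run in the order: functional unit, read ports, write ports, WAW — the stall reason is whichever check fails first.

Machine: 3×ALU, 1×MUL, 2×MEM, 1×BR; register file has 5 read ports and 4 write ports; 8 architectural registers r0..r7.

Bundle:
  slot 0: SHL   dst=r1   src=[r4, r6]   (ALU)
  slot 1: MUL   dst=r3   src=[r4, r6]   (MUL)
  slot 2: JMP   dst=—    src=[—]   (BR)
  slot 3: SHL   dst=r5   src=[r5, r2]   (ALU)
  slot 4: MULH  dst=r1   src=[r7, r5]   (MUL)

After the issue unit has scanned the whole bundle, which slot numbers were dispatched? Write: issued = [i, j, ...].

issued = [0, 1, 2]

(0) want 1×ALU +2rd +1wr — yes → AL2|MU1|ME2|BR1|rd3|wr3
(1) want 1×MUL +2rd +1wr — yes → AL2|MU0|ME2|BR1|rd1|wr2
(2) want 1×BR +0rd +0wr — yes → AL2|MU0|ME2|BR0|rd1|wr2
(3) want 1×ALU +2rd +1wr — RD_PORT → AL2|MU0|ME2|BR0|rd1|wr2
(4) want 1×MUL +2rd +1wr — FU → AL2|MU0|ME2|BR0|rd1|wr2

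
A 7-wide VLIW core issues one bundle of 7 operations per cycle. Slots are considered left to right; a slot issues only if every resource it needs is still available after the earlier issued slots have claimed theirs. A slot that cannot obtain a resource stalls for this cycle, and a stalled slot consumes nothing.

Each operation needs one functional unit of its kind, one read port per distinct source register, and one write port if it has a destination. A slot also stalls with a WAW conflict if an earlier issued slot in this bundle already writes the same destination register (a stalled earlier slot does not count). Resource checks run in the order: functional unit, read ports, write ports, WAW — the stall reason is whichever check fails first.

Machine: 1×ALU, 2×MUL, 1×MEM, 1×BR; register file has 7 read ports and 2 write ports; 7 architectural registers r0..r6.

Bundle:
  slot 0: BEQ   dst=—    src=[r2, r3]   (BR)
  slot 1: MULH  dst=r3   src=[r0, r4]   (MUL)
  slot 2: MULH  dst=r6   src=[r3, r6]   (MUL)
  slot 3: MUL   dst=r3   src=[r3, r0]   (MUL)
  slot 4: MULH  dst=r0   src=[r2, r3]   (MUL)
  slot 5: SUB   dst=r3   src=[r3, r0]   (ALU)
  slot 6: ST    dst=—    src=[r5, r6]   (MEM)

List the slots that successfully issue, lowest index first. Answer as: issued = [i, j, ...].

  0. BR ⇒ go  {1A/2Mu/1Ld/0B | 5r 2w}
  1. MUL→r3 ⇒ go  {1A/1Mu/1Ld/0B | 3r 1w}
  2. MUL→r6 ⇒ go  {1A/0Mu/1Ld/0B | 1r 0w}
  3. MUL→r3 ⇒ no(FU)  {1A/0Mu/1Ld/0B | 1r 0w}
  4. MUL→r0 ⇒ no(FU)  {1A/0Mu/1Ld/0B | 1r 0w}
  5. ALU→r3 ⇒ no(RD_PORT)  {1A/0Mu/1Ld/0B | 1r 0w}
  6. MEM ⇒ no(RD_PORT)  {1A/0Mu/1Ld/0B | 1r 0w}

issued = [0, 1, 2]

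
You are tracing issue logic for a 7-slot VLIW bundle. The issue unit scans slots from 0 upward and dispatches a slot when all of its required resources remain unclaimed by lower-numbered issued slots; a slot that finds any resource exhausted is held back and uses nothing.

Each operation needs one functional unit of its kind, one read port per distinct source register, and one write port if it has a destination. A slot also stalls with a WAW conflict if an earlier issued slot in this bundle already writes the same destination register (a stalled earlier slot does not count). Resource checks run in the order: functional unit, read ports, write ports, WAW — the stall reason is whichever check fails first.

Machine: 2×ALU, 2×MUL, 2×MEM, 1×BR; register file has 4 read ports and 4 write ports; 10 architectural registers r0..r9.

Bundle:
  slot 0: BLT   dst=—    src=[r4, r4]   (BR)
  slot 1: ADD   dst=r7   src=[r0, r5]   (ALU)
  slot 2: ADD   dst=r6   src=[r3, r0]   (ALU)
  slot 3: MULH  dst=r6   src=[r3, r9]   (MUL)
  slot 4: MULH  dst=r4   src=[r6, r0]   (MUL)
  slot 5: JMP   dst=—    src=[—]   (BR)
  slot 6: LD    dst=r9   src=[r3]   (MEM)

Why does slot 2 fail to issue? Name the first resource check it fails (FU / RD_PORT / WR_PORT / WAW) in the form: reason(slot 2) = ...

(0) want 1×BR +1rd +0wr — yes → AL2|MU2|ME2|BR0|rd3|wr4
(1) want 1×ALU +2rd +1wr — yes → AL1|MU2|ME2|BR0|rd1|wr3
(2) want 1×ALU +2rd +1wr — RD_PORT → AL1|MU2|ME2|BR0|rd1|wr3
(3) want 1×MUL +2rd +1wr — RD_PORT → AL1|MU2|ME2|BR0|rd1|wr3
(4) want 1×MUL +2rd +1wr — RD_PORT → AL1|MU2|ME2|BR0|rd1|wr3
(5) want 1×BR +0rd +0wr — FU → AL1|MU2|ME2|BR0|rd1|wr3
(6) want 1×MEM +1rd +1wr — yes → AL1|MU2|ME1|BR0|rd0|wr2

reason(slot 2) = RD_PORT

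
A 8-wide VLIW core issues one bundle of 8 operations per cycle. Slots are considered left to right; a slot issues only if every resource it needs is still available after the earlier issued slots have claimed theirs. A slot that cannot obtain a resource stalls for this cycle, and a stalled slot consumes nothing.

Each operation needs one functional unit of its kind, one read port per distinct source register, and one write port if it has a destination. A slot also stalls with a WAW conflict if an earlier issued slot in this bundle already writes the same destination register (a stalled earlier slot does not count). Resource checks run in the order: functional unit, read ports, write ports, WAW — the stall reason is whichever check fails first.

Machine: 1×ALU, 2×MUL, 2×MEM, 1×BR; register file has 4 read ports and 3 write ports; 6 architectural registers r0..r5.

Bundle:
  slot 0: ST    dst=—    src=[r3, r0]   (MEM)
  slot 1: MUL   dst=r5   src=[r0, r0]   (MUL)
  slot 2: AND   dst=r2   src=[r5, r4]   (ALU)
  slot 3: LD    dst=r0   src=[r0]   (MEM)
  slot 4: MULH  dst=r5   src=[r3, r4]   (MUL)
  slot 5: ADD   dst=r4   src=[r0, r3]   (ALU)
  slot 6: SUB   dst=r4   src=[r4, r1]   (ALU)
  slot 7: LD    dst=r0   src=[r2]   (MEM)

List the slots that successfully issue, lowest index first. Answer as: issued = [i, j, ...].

#0 MEM src=r3,r0 dispatched  <A:1 Mu:2 Ld:1 B:1 rd:2 wr:3>
#1 MUL src=r0,r0 dispatched  <A:1 Mu:1 Ld:1 B:1 rd:1 wr:2>
#2 ALU src=r5,r4 held:RD_PORT  <A:1 Mu:1 Ld:1 B:1 rd:1 wr:2>
#3 MEM src=r0 dispatched  <A:1 Mu:1 Ld:0 B:1 rd:0 wr:1>
#4 MUL src=r3,r4 held:RD_PORT  <A:1 Mu:1 Ld:0 B:1 rd:0 wr:1>
#5 ALU src=r0,r3 held:RD_PORT  <A:1 Mu:1 Ld:0 B:1 rd:0 wr:1>
#6 ALU src=r4,r1 held:RD_PORT  <A:1 Mu:1 Ld:0 B:1 rd:0 wr:1>
#7 MEM src=r2 held:FU  <A:1 Mu:1 Ld:0 B:1 rd:0 wr:1>

issued = [0, 1, 3]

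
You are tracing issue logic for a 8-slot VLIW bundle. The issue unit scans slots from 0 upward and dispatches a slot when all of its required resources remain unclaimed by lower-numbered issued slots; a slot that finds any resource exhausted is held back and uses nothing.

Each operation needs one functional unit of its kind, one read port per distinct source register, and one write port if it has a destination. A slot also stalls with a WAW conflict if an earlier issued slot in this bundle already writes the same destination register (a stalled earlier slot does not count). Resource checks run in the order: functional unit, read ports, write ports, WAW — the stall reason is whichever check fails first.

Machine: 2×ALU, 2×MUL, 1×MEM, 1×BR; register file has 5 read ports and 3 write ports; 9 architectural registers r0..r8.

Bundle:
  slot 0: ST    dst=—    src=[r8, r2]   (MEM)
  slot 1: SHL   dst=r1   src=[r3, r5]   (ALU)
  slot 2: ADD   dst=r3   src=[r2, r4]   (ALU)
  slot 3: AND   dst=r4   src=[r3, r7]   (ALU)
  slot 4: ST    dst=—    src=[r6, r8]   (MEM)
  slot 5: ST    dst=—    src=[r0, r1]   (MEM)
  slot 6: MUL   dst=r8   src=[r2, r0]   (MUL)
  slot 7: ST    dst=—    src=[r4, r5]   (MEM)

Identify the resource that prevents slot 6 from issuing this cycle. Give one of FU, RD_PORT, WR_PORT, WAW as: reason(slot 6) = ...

reason(slot 6) = RD_PORT

[0] MEM needs rd=2 wr=0: ok; after: ALU=2 MUL=2 MEM=0 BR=1, R=3, W=3
[1] ALU needs rd=2 wr=1: ok; after: ALU=1 MUL=2 MEM=0 BR=1, R=1, W=2
[2] ALU needs rd=2 wr=1: RD_PORT; after: ALU=1 MUL=2 MEM=0 BR=1, R=1, W=2
[3] ALU needs rd=2 wr=1: RD_PORT; after: ALU=1 MUL=2 MEM=0 BR=1, R=1, W=2
[4] MEM needs rd=2 wr=0: FU; after: ALU=1 MUL=2 MEM=0 BR=1, R=1, W=2
[5] MEM needs rd=2 wr=0: FU; after: ALU=1 MUL=2 MEM=0 BR=1, R=1, W=2
[6] MUL needs rd=2 wr=1: RD_PORT; after: ALU=1 MUL=2 MEM=0 BR=1, R=1, W=2
[7] MEM needs rd=2 wr=0: FU; after: ALU=1 MUL=2 MEM=0 BR=1, R=1, W=2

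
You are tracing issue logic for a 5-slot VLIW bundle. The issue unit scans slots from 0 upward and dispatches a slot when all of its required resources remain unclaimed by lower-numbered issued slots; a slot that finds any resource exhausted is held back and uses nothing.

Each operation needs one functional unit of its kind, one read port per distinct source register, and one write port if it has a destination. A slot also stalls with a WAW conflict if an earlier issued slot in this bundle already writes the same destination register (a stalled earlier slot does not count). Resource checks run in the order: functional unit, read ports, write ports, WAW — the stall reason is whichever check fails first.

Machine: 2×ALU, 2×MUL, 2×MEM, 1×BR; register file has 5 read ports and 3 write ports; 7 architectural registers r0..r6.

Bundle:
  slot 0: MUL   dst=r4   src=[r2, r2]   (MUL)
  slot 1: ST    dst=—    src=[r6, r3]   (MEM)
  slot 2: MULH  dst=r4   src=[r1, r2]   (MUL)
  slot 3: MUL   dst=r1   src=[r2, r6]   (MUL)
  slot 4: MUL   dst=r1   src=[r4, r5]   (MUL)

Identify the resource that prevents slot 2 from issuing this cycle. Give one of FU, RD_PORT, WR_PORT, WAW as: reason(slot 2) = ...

  0. MUL→r4 ⇒ go  {2A/1Mu/2Ld/1B | 4r 2w}
  1. MEM ⇒ go  {2A/1Mu/1Ld/1B | 2r 2w}
  2. MUL→r4 ⇒ no(WAW)  {2A/1Mu/1Ld/1B | 2r 2w}
  3. MUL→r1 ⇒ go  {2A/0Mu/1Ld/1B | 0r 1w}
  4. MUL→r1 ⇒ no(FU)  {2A/0Mu/1Ld/1B | 0r 1w}

reason(slot 2) = WAW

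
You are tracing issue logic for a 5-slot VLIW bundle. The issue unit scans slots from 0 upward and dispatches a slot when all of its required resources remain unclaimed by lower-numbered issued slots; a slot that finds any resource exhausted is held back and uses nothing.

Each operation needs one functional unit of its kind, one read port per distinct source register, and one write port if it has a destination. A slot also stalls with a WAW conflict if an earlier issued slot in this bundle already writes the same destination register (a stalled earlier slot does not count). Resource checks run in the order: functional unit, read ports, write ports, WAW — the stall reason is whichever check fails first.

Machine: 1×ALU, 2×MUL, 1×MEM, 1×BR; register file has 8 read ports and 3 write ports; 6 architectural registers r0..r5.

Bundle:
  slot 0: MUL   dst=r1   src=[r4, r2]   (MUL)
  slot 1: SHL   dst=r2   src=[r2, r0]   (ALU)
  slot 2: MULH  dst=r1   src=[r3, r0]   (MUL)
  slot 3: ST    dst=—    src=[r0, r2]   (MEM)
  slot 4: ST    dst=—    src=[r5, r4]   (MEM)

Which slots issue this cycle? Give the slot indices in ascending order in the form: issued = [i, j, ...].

issued = [0, 1, 3]

  0. MUL→r1 ⇒ go  {1A/1Mu/1Ld/1B | 6r 2w}
  1. ALU→r2 ⇒ go  {0A/1Mu/1Ld/1B | 4r 1w}
  2. MUL→r1 ⇒ no(WAW)  {0A/1Mu/1Ld/1B | 4r 1w}
  3. MEM ⇒ go  {0A/1Mu/0Ld/1B | 2r 1w}
  4. MEM ⇒ no(FU)  {0A/1Mu/0Ld/1B | 2r 1w}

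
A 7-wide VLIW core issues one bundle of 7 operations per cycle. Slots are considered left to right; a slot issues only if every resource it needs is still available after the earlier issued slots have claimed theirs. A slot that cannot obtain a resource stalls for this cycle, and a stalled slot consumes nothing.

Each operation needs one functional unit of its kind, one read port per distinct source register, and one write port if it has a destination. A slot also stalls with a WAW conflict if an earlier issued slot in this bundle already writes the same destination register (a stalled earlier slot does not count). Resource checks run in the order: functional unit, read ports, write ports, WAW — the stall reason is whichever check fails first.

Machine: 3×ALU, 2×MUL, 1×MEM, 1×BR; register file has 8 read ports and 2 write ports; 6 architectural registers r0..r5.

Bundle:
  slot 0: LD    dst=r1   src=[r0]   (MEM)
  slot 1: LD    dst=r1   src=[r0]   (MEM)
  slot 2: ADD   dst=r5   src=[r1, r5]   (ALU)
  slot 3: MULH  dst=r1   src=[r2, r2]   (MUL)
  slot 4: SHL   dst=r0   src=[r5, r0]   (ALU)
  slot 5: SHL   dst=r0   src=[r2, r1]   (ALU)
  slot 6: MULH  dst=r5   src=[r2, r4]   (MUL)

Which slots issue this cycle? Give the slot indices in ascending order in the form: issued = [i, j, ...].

#0 MEM src=r0 dispatched  <A:3 Mu:2 Ld:0 B:1 rd:7 wr:1>
#1 MEM src=r0 held:FU  <A:3 Mu:2 Ld:0 B:1 rd:7 wr:1>
#2 ALU src=r1,r5 dispatched  <A:2 Mu:2 Ld:0 B:1 rd:5 wr:0>
#3 MUL src=r2,r2 held:WR_PORT  <A:2 Mu:2 Ld:0 B:1 rd:5 wr:0>
#4 ALU src=r5,r0 held:WR_PORT  <A:2 Mu:2 Ld:0 B:1 rd:5 wr:0>
#5 ALU src=r2,r1 held:WR_PORT  <A:2 Mu:2 Ld:0 B:1 rd:5 wr:0>
#6 MUL src=r2,r4 held:WR_PORT  <A:2 Mu:2 Ld:0 B:1 rd:5 wr:0>

issued = [0, 2]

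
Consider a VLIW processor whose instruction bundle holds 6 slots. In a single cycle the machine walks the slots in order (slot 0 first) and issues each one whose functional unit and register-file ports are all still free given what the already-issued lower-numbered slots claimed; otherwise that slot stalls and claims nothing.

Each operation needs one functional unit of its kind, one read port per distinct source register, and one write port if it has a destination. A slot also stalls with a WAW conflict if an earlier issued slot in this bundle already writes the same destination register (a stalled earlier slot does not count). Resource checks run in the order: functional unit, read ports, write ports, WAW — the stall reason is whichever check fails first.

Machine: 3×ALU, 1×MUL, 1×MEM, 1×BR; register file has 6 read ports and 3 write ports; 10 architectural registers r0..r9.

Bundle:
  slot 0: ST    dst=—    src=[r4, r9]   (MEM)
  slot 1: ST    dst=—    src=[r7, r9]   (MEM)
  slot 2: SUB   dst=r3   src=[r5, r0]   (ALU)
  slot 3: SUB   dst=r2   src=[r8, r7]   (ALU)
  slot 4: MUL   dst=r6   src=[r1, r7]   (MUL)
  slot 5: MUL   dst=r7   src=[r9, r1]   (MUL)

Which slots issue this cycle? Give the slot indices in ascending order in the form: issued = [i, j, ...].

issued = [0, 2, 3]

slot 0 (MEM): ISSUE — free A3,Mu1,Ld0,B1 rp4 wp3
slot 1 (MEM): stall FU — free A3,Mu1,Ld0,B1 rp4 wp3
slot 2 (ALU): ISSUE — free A2,Mu1,Ld0,B1 rp2 wp2
slot 3 (ALU): ISSUE — free A1,Mu1,Ld0,B1 rp0 wp1
slot 4 (MUL): stall RD_PORT — free A1,Mu1,Ld0,B1 rp0 wp1
slot 5 (MUL): stall RD_PORT — free A1,Mu1,Ld0,B1 rp0 wp1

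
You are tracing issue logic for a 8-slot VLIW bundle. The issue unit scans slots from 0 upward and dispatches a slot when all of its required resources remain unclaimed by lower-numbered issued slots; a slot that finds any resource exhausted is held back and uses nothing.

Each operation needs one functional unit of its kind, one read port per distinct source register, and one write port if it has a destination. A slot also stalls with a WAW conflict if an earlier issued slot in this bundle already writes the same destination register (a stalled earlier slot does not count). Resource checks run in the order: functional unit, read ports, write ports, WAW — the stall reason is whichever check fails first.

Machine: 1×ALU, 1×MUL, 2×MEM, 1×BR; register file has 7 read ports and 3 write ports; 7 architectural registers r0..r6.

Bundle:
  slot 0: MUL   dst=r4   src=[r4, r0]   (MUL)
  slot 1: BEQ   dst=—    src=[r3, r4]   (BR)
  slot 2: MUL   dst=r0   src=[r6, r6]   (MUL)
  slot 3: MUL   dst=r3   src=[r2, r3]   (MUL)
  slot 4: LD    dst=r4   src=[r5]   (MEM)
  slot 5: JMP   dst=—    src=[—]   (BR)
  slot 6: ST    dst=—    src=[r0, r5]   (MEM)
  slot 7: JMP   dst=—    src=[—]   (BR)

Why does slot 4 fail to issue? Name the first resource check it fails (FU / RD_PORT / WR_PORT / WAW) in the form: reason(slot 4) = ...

#0 MUL src=r4,r0 dispatched  <A:1 Mu:0 Ld:2 B:1 rd:5 wr:2>
#1 BR src=r3,r4 dispatched  <A:1 Mu:0 Ld:2 B:0 rd:3 wr:2>
#2 MUL src=r6,r6 held:FU  <A:1 Mu:0 Ld:2 B:0 rd:3 wr:2>
#3 MUL src=r2,r3 held:FU  <A:1 Mu:0 Ld:2 B:0 rd:3 wr:2>
#4 MEM src=r5 held:WAW  <A:1 Mu:0 Ld:2 B:0 rd:3 wr:2>
#5 BR src=- held:FU  <A:1 Mu:0 Ld:2 B:0 rd:3 wr:2>
#6 MEM src=r0,r5 dispatched  <A:1 Mu:0 Ld:1 B:0 rd:1 wr:2>
#7 BR src=- held:FU  <A:1 Mu:0 Ld:1 B:0 rd:1 wr:2>

reason(slot 4) = WAW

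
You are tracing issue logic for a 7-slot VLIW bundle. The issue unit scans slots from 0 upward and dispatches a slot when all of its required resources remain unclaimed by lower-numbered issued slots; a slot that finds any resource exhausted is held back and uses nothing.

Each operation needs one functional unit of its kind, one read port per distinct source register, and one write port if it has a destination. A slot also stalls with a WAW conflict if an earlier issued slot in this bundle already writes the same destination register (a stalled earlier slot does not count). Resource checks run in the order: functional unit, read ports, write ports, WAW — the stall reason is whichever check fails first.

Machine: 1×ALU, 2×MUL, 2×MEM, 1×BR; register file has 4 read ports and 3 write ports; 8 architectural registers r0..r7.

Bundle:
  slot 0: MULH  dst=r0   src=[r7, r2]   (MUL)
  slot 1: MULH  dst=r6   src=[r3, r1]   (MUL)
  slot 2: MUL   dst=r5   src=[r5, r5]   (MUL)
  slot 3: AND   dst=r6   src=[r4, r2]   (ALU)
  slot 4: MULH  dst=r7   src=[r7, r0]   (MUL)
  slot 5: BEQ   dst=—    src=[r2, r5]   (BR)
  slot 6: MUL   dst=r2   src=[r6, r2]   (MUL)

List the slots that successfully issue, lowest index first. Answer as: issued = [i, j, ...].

issued = [0, 1]

#0 MUL src=r7,r2 dispatched  <A:1 Mu:1 Ld:2 B:1 rd:2 wr:2>
#1 MUL src=r3,r1 dispatched  <A:1 Mu:0 Ld:2 B:1 rd:0 wr:1>
#2 MUL src=r5,r5 held:FU  <A:1 Mu:0 Ld:2 B:1 rd:0 wr:1>
#3 ALU src=r4,r2 held:RD_PORT  <A:1 Mu:0 Ld:2 B:1 rd:0 wr:1>
#4 MUL src=r7,r0 held:FU  <A:1 Mu:0 Ld:2 B:1 rd:0 wr:1>
#5 BR src=r2,r5 held:RD_PORT  <A:1 Mu:0 Ld:2 B:1 rd:0 wr:1>
#6 MUL src=r6,r2 held:FU  <A:1 Mu:0 Ld:2 B:1 rd:0 wr:1>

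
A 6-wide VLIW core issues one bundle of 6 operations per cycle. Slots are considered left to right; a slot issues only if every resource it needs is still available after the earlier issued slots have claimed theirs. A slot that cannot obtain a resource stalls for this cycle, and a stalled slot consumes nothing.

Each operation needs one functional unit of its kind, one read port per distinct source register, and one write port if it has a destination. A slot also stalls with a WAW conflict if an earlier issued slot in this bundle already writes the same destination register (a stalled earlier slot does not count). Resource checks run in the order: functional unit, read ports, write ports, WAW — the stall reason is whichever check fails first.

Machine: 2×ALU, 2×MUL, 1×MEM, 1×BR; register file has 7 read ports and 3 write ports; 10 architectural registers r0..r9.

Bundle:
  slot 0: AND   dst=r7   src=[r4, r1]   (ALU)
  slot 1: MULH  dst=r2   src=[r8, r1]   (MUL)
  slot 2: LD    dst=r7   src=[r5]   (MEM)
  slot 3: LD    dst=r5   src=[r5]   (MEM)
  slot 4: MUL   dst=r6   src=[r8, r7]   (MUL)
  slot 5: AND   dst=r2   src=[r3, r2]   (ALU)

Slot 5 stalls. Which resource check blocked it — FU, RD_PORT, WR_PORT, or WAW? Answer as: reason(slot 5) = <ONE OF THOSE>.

[0] ALU needs rd=2 wr=1: ok; after: ALU=1 MUL=2 MEM=1 BR=1, R=5, W=2
[1] MUL needs rd=2 wr=1: ok; after: ALU=1 MUL=1 MEM=1 BR=1, R=3, W=1
[2] MEM needs rd=1 wr=1: WAW; after: ALU=1 MUL=1 MEM=1 BR=1, R=3, W=1
[3] MEM needs rd=1 wr=1: ok; after: ALU=1 MUL=1 MEM=0 BR=1, R=2, W=0
[4] MUL needs rd=2 wr=1: WR_PORT; after: ALU=1 MUL=1 MEM=0 BR=1, R=2, W=0
[5] ALU needs rd=2 wr=1: WR_PORT; after: ALU=1 MUL=1 MEM=0 BR=1, R=2, W=0

reason(slot 5) = WR_PORT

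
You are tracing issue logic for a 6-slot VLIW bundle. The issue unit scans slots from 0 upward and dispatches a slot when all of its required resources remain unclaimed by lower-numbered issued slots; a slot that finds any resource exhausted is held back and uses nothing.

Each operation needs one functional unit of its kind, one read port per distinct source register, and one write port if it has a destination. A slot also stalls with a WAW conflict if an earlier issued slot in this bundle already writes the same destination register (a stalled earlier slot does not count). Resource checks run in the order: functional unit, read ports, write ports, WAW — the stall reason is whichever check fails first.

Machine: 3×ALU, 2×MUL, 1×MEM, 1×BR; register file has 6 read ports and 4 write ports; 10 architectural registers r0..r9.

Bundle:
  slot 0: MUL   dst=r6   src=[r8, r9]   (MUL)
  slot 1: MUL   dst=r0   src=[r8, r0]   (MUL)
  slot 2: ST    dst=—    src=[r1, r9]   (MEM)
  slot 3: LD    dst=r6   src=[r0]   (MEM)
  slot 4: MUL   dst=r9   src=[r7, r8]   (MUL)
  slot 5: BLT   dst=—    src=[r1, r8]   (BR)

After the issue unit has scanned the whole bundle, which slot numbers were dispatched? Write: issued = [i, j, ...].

[0] MUL needs rd=2 wr=1: ok; after: ALU=3 MUL=1 MEM=1 BR=1, R=4, W=3
[1] MUL needs rd=2 wr=1: ok; after: ALU=3 MUL=0 MEM=1 BR=1, R=2, W=2
[2] MEM needs rd=2 wr=0: ok; after: ALU=3 MUL=0 MEM=0 BR=1, R=0, W=2
[3] MEM needs rd=1 wr=1: FU; after: ALU=3 MUL=0 MEM=0 BR=1, R=0, W=2
[4] MUL needs rd=2 wr=1: FU; after: ALU=3 MUL=0 MEM=0 BR=1, R=0, W=2
[5] BR needs rd=2 wr=0: RD_PORT; after: ALU=3 MUL=0 MEM=0 BR=1, R=0, W=2

issued = [0, 1, 2]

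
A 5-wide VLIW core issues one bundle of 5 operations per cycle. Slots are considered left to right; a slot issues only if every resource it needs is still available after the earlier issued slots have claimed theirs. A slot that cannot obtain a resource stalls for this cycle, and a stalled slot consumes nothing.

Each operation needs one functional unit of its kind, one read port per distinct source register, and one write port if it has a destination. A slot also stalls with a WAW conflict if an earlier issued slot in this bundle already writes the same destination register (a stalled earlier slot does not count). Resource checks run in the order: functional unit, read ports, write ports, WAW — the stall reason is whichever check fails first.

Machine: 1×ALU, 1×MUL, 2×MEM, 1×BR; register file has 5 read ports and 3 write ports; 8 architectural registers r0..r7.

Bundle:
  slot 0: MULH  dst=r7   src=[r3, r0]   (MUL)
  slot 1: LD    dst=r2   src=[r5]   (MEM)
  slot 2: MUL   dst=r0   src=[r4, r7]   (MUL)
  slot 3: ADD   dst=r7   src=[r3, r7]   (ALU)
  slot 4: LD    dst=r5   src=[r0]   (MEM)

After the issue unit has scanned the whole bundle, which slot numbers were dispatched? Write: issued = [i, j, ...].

(0) want 1×MUL +2rd +1wr — yes → AL1|MU0|ME2|BR1|rd3|wr2
(1) want 1×MEM +1rd +1wr — yes → AL1|MU0|ME1|BR1|rd2|wr1
(2) want 1×MUL +2rd +1wr — FU → AL1|MU0|ME1|BR1|rd2|wr1
(3) want 1×ALU +2rd +1wr — WAW → AL1|MU0|ME1|BR1|rd2|wr1
(4) want 1×MEM +1rd +1wr — yes → AL1|MU0|ME0|BR1|rd1|wr0

issued = [0, 1, 4]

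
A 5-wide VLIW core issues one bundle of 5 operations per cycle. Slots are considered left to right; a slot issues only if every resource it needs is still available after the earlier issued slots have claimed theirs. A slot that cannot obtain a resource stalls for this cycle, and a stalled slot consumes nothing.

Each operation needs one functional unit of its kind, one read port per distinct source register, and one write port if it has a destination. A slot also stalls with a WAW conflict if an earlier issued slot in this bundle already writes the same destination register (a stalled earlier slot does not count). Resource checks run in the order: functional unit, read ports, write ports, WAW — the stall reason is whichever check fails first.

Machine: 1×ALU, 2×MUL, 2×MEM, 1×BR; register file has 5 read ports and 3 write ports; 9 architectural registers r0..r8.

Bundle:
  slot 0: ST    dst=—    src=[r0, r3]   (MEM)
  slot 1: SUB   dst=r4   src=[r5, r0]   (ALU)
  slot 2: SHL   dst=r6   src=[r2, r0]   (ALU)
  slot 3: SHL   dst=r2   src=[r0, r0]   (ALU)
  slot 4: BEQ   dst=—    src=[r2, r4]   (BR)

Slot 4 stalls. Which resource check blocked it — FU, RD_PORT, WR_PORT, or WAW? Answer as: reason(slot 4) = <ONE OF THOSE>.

slot 0 (MEM): ISSUE — free A1,Mu2,Ld1,B1 rp3 wp3
slot 1 (ALU): ISSUE — free A0,Mu2,Ld1,B1 rp1 wp2
slot 2 (ALU): stall FU — free A0,Mu2,Ld1,B1 rp1 wp2
slot 3 (ALU): stall FU — free A0,Mu2,Ld1,B1 rp1 wp2
slot 4 (BR): stall RD_PORT — free A0,Mu2,Ld1,B1 rp1 wp2

reason(slot 4) = RD_PORT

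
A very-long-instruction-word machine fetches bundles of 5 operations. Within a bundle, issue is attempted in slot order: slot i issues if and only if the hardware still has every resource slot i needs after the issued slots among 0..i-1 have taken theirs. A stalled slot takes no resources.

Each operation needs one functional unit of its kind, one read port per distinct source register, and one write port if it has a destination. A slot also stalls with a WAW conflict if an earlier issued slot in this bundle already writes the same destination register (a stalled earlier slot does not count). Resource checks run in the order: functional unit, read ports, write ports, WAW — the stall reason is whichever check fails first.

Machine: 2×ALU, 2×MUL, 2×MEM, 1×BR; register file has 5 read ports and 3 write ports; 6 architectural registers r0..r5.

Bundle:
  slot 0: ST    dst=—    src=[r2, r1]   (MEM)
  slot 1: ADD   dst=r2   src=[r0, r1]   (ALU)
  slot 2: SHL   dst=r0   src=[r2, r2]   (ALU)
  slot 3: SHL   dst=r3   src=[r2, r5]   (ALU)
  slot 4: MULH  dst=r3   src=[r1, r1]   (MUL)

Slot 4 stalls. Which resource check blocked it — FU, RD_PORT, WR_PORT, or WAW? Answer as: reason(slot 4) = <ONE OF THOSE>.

  0. MEM ⇒ go  {2A/2Mu/1Ld/1B | 3r 3w}
  1. ALU→r2 ⇒ go  {1A/2Mu/1Ld/1B | 1r 2w}
  2. ALU→r0 ⇒ go  {0A/2Mu/1Ld/1B | 0r 1w}
  3. ALU→r3 ⇒ no(FU)  {0A/2Mu/1Ld/1B | 0r 1w}
  4. MUL→r3 ⇒ no(RD_PORT)  {0A/2Mu/1Ld/1B | 0r 1w}

reason(slot 4) = RD_PORT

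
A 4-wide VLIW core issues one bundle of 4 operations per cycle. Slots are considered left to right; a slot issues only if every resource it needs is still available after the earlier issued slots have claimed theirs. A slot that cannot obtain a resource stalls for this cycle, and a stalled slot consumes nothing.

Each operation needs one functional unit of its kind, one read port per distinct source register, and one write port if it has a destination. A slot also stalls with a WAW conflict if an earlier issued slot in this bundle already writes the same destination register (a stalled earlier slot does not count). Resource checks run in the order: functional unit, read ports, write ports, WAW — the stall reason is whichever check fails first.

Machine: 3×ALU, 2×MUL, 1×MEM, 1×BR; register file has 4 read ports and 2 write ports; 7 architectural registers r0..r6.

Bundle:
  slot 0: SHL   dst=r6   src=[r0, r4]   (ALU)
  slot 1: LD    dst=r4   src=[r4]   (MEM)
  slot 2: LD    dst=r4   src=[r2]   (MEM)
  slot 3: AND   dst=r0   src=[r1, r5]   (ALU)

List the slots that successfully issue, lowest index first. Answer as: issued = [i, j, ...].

#0 ALU src=r0,r4 dispatched  <A:2 Mu:2 Ld:1 B:1 rd:2 wr:1>
#1 MEM src=r4 dispatched  <A:2 Mu:2 Ld:0 B:1 rd:1 wr:0>
#2 MEM src=r2 held:FU  <A:2 Mu:2 Ld:0 B:1 rd:1 wr:0>
#3 ALU src=r1,r5 held:RD_PORT  <A:2 Mu:2 Ld:0 B:1 rd:1 wr:0>

issued = [0, 1]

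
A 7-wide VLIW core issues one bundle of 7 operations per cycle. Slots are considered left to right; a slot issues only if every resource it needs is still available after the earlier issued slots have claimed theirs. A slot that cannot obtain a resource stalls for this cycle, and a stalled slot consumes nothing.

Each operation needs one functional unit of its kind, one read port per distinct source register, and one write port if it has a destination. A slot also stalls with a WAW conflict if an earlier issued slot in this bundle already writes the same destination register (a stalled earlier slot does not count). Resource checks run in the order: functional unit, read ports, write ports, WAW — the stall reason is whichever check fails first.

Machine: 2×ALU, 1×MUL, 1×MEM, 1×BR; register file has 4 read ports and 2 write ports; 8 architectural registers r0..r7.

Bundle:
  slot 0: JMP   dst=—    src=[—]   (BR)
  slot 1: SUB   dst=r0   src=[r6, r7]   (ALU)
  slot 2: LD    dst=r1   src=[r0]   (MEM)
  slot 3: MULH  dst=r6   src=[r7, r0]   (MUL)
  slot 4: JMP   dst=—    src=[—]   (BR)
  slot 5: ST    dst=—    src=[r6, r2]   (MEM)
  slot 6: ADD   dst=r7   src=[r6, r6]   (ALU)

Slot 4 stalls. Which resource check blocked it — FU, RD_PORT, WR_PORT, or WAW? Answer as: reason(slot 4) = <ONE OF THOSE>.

reason(slot 4) = FU

  0. BR ⇒ go  {2A/1Mu/1Ld/0B | 4r 2w}
  1. ALU→r0 ⇒ go  {1A/1Mu/1Ld/0B | 2r 1w}
  2. MEM→r1 ⇒ go  {1A/1Mu/0Ld/0B | 1r 0w}
  3. MUL→r6 ⇒ no(RD_PORT)  {1A/1Mu/0Ld/0B | 1r 0w}
  4. BR ⇒ no(FU)  {1A/1Mu/0Ld/0B | 1r 0w}
  5. MEM ⇒ no(FU)  {1A/1Mu/0Ld/0B | 1r 0w}
  6. ALU→r7 ⇒ no(WR_PORT)  {1A/1Mu/0Ld/0B | 1r 0w}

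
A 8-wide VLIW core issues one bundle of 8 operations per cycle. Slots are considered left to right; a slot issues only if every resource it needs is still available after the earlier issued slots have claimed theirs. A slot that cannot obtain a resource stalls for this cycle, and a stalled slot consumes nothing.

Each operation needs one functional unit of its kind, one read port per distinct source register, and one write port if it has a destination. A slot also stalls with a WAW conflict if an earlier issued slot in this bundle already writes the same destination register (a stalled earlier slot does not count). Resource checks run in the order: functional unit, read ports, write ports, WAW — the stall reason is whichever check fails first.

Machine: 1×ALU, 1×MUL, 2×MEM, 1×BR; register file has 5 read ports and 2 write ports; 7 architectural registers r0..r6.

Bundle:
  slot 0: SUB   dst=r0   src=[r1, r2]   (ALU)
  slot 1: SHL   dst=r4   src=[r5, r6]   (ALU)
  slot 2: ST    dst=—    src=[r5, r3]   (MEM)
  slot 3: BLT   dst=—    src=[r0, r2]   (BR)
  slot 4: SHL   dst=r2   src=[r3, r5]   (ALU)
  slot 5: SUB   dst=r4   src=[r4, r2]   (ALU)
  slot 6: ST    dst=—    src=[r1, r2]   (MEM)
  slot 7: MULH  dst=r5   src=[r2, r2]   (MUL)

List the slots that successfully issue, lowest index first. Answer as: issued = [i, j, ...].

issued = [0, 2, 7]

  0. ALU→r0 ⇒ go  {0A/1Mu/2Ld/1B | 3r 1w}
  1. ALU→r4 ⇒ no(FU)  {0A/1Mu/2Ld/1B | 3r 1w}
  2. MEM ⇒ go  {0A/1Mu/1Ld/1B | 1r 1w}
  3. BR ⇒ no(RD_PORT)  {0A/1Mu/1Ld/1B | 1r 1w}
  4. ALU→r2 ⇒ no(FU)  {0A/1Mu/1Ld/1B | 1r 1w}
  5. ALU→r4 ⇒ no(FU)  {0A/1Mu/1Ld/1B | 1r 1w}
  6. MEM ⇒ no(RD_PORT)  {0A/1Mu/1Ld/1B | 1r 1w}
  7. MUL→r5 ⇒ go  {0A/0Mu/1Ld/1B | 0r 0w}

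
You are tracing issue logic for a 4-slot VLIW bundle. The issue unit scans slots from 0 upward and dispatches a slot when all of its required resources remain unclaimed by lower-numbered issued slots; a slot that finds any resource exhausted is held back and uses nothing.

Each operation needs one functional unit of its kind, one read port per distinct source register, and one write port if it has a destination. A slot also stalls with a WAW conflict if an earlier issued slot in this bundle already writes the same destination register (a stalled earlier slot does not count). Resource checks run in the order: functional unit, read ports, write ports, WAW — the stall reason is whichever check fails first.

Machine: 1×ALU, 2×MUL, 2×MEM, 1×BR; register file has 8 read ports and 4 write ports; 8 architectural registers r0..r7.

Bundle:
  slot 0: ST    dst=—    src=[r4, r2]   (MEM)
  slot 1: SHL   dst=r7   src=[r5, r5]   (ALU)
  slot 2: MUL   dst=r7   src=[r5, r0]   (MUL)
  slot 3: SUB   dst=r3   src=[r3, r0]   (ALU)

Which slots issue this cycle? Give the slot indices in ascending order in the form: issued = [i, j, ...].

issued = [0, 1]

(0) want 1×MEM +2rd +0wr — yes → AL1|MU2|ME1|BR1|rd6|wr4
(1) want 1×ALU +1rd +1wr — yes → AL0|MU2|ME1|BR1|rd5|wr3
(2) want 1×MUL +2rd +1wr — WAW → AL0|MU2|ME1|BR1|rd5|wr3
(3) want 1×ALU +2rd +1wr — FU → AL0|MU2|ME1|BR1|rd5|wr3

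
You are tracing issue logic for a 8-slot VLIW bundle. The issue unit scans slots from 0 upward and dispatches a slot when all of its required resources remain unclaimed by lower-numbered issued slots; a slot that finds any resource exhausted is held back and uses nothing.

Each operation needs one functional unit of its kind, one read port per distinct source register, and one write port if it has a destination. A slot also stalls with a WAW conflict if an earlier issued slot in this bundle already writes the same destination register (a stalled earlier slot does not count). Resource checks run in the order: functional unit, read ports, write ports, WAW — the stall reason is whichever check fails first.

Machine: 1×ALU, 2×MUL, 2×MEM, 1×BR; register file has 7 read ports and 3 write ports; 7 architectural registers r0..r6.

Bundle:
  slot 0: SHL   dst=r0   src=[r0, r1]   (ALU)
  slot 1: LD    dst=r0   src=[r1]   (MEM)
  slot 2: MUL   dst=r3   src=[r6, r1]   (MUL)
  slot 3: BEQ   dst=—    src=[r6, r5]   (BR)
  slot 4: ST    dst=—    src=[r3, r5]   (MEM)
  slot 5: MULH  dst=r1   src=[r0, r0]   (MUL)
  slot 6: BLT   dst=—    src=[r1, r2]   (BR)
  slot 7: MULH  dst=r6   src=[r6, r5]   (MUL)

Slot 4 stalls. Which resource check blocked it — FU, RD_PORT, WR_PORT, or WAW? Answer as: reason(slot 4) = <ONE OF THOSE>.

  0. ALU→r0 ⇒ go  {0A/2Mu/2Ld/1B | 5r 2w}
  1. MEM→r0 ⇒ no(WAW)  {0A/2Mu/2Ld/1B | 5r 2w}
  2. MUL→r3 ⇒ go  {0A/1Mu/2Ld/1B | 3r 1w}
  3. BR ⇒ go  {0A/1Mu/2Ld/0B | 1r 1w}
  4. MEM ⇒ no(RD_PORT)  {0A/1Mu/2Ld/0B | 1r 1w}
  5. MUL→r1 ⇒ go  {0A/0Mu/2Ld/0B | 0r 0w}
  6. BR ⇒ no(FU)  {0A/0Mu/2Ld/0B | 0r 0w}
  7. MUL→r6 ⇒ no(FU)  {0A/0Mu/2Ld/0B | 0r 0w}

reason(slot 4) = RD_PORT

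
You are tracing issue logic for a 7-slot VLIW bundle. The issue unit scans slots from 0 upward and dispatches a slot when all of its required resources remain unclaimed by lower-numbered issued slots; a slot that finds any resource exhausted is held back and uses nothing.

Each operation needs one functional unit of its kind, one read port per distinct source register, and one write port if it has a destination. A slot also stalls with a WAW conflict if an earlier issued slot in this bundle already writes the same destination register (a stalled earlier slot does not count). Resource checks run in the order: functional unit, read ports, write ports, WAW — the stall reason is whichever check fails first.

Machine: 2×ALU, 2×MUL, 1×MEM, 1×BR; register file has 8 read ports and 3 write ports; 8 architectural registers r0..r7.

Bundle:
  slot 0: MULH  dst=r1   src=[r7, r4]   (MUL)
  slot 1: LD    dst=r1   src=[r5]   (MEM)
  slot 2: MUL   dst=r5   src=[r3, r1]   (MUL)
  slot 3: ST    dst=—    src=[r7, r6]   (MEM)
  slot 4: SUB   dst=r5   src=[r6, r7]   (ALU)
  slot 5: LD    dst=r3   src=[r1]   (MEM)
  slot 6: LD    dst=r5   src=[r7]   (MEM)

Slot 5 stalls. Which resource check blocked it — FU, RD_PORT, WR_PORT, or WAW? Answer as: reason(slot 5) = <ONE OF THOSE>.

#0 MUL src=r7,r4 dispatched  <A:2 Mu:1 Ld:1 B:1 rd:6 wr:2>
#1 MEM src=r5 held:WAW  <A:2 Mu:1 Ld:1 B:1 rd:6 wr:2>
#2 MUL src=r3,r1 dispatched  <A:2 Mu:0 Ld:1 B:1 rd:4 wr:1>
#3 MEM src=r7,r6 dispatched  <A:2 Mu:0 Ld:0 B:1 rd:2 wr:1>
#4 ALU src=r6,r7 held:WAW  <A:2 Mu:0 Ld:0 B:1 rd:2 wr:1>
#5 MEM src=r1 held:FU  <A:2 Mu:0 Ld:0 B:1 rd:2 wr:1>
#6 MEM src=r7 held:FU  <A:2 Mu:0 Ld:0 B:1 rd:2 wr:1>

reason(slot 5) = FU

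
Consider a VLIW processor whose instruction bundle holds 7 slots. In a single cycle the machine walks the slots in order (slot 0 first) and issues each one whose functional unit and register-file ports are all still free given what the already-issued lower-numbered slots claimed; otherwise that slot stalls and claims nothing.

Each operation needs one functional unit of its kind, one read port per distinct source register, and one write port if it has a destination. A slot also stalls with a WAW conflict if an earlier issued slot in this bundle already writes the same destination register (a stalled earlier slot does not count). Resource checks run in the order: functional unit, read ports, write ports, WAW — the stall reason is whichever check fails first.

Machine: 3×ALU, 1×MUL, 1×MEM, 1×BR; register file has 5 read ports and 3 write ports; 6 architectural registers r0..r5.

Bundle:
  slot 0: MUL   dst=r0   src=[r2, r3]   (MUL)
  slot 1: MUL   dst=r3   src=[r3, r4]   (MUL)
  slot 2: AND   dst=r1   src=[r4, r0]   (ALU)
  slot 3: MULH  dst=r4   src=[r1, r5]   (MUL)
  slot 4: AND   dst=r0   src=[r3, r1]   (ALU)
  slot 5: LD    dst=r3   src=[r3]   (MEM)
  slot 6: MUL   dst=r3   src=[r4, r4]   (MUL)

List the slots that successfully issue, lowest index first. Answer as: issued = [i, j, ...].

[0] MUL needs rd=2 wr=1: ok; after: ALU=3 MUL=0 MEM=1 BR=1, R=3, W=2
[1] MUL needs rd=2 wr=1: FU; after: ALU=3 MUL=0 MEM=1 BR=1, R=3, W=2
[2] ALU needs rd=2 wr=1: ok; after: ALU=2 MUL=0 MEM=1 BR=1, R=1, W=1
[3] MUL needs rd=2 wr=1: FU; after: ALU=2 MUL=0 MEM=1 BR=1, R=1, W=1
[4] ALU needs rd=2 wr=1: RD_PORT; after: ALU=2 MUL=0 MEM=1 BR=1, R=1, W=1
[5] MEM needs rd=1 wr=1: ok; after: ALU=2 MUL=0 MEM=0 BR=1, R=0, W=0
[6] MUL needs rd=1 wr=1: FU; after: ALU=2 MUL=0 MEM=0 BR=1, R=0, W=0

issued = [0, 2, 5]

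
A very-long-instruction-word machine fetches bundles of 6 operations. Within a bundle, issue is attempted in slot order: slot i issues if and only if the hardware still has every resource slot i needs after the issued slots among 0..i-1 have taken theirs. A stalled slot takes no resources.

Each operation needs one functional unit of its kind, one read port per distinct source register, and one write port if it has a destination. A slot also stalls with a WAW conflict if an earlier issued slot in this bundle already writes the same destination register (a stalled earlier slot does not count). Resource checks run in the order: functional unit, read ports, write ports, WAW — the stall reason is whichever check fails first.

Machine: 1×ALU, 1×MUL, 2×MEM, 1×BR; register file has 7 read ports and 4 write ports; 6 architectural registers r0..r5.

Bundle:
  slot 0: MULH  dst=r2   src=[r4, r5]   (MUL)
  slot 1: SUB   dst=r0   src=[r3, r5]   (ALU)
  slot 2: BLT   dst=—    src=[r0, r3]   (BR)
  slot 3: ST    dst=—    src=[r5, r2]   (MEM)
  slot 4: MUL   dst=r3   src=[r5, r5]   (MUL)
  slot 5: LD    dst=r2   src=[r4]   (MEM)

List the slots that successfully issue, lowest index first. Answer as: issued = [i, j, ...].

(0) want 1×MUL +2rd +1wr — yes → AL1|MU0|ME2|BR1|rd5|wr3
(1) want 1×ALU +2rd +1wr — yes → AL0|MU0|ME2|BR1|rd3|wr2
(2) want 1×BR +2rd +0wr — yes → AL0|MU0|ME2|BR0|rd1|wr2
(3) want 1×MEM +2rd +0wr — RD_PORT → AL0|MU0|ME2|BR0|rd1|wr2
(4) want 1×MUL +1rd +1wr — FU → AL0|MU0|ME2|BR0|rd1|wr2
(5) want 1×MEM +1rd +1wr — WAW → AL0|MU0|ME2|BR0|rd1|wr2

issued = [0, 1, 2]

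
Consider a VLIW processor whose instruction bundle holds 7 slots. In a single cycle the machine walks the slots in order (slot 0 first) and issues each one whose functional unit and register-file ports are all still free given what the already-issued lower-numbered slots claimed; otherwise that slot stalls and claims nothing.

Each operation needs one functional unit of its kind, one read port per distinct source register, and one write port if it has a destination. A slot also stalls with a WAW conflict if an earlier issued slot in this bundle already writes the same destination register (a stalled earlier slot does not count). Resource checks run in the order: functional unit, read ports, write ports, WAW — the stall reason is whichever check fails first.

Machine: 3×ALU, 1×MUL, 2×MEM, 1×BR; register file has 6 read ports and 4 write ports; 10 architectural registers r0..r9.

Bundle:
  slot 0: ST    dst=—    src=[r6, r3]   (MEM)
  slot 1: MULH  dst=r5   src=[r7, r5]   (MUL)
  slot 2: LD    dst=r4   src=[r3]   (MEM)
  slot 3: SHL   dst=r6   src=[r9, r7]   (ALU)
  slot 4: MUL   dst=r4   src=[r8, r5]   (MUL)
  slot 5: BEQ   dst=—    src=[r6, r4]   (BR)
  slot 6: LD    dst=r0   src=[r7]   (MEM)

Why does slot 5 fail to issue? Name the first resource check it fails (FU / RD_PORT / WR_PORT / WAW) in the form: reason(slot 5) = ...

reason(slot 5) = RD_PORT

(0) want 1×MEM +2rd +0wr — yes → AL3|MU1|ME1|BR1|rd4|wr4
(1) want 1×MUL +2rd +1wr — yes → AL3|MU0|ME1|BR1|rd2|wr3
(2) want 1×MEM +1rd +1wr — yes → AL3|MU0|ME0|BR1|rd1|wr2
(3) want 1×ALU +2rd +1wr — RD_PORT → AL3|MU0|ME0|BR1|rd1|wr2
(4) want 1×MUL +2rd +1wr — FU → AL3|MU0|ME0|BR1|rd1|wr2
(5) want 1×BR +2rd +0wr — RD_PORT → AL3|MU0|ME0|BR1|rd1|wr2
(6) want 1×MEM +1rd +1wr — FU → AL3|MU0|ME0|BR1|rd1|wr2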